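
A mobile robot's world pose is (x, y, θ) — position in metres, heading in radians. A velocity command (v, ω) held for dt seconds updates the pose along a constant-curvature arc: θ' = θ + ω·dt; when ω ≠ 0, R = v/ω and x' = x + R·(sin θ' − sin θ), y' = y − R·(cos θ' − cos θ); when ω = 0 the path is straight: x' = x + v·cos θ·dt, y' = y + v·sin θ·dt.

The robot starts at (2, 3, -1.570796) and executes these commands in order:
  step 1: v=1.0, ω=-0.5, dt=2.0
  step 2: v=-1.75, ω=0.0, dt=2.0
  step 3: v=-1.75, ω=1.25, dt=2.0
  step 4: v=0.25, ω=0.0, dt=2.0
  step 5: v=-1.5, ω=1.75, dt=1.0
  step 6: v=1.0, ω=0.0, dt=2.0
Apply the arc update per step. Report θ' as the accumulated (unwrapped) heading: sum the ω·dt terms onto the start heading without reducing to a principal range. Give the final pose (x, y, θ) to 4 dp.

(2.7380, 6.7878, 1.6792)

step 1: θ'=-2.5708 (R=-2.0000) → pose (1.0806, 1.3171, -2.5708)
step 2: θ'=-2.5708 (straight) → pose (4.0258, 3.2081, -2.5708)
step 3: θ'=-0.0708 (R=-1.4000) → pose (3.3684, 5.7827, -0.0708)
step 4: θ'=-0.0708 (straight) → pose (3.8671, 5.7473, -0.0708)
step 5: θ'=1.6792 (R=-0.8571) → pose (2.9544, 4.7996, 1.6792)
step 6: θ'=1.6792 (straight) → pose (2.7380, 6.7878, 1.6792)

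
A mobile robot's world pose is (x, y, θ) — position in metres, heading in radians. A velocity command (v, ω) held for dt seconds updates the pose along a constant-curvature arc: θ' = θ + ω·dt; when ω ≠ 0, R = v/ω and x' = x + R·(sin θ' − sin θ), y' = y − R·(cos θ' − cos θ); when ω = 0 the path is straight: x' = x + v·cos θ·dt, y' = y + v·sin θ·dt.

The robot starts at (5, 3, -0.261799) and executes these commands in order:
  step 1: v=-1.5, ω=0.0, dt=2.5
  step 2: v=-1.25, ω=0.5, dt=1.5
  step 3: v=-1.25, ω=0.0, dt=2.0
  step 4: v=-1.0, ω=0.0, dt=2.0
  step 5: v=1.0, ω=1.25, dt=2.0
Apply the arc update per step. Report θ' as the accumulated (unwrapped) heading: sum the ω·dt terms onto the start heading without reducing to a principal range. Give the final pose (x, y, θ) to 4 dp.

step 1: θ'=-0.2618 (straight) → pose (1.3778, 3.9706, -0.2618)
step 2: θ'=0.4882 (R=-2.5000) → pose (-0.4419, 3.7637, 0.4882)
step 3: θ'=0.4882 (straight) → pose (-2.6498, 2.5911, 0.4882)
step 4: θ'=0.4882 (straight) → pose (-4.4162, 1.6530, 0.4882)
step 5: θ'=2.9882 (R=0.8000) → pose (-4.6692, 3.1502, 2.9882)

(-4.6692, 3.1502, 2.9882)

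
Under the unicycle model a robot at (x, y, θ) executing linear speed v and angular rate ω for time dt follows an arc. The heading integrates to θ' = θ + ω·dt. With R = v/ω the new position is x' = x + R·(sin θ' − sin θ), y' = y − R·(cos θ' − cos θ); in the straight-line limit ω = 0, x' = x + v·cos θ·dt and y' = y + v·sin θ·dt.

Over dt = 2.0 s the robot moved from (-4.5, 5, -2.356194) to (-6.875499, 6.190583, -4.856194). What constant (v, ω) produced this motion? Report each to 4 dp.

v = 1.7500, ω = -1.2500

Δθ = -4.856194 − -2.356194 = -2.500000
ω = Δθ/dt = -2.500000/2.0 = -1.2500
R = Δx/(sin θ' − sin θ) = -1.4000
v = R·ω = -1.4000·-1.2500 = 1.7500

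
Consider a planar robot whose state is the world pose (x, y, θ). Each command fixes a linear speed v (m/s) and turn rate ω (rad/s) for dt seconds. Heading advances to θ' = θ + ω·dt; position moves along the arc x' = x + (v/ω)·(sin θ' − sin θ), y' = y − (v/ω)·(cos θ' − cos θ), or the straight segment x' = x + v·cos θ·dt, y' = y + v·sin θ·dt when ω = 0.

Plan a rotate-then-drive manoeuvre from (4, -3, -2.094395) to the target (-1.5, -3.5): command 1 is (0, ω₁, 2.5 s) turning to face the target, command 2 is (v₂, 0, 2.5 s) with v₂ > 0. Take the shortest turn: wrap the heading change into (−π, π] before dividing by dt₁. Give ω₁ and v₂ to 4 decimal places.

ω₁ = -0.3826, v₂ = 2.2091

heading to target = atan2(-3.5−-3, -1.5−4) = -3.0509
Δθ = wrap(-3.0509 − -2.0944) = -0.9565; ω₁ = Δθ/dt₁ = -0.3826
distance = √((-1.5−4)² + (-3.5−-3)²) = 5.5227; v₂ = distance/dt₂ = 2.2091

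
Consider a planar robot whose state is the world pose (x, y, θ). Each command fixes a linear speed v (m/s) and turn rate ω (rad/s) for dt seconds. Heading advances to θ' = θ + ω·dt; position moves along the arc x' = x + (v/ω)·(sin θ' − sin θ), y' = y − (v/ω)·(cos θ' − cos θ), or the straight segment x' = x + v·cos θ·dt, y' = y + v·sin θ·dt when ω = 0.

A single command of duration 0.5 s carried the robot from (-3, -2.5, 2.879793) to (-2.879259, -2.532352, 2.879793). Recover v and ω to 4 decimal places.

Δθ = 2.879793 − 2.879793 = 0.000000
ω = Δθ/dt = 0.000000/0.5 = 0.0000
ω = 0 → v = (Δx·cos θ + Δy·sin θ)/dt = -0.2500

v = -0.2500, ω = 0.0000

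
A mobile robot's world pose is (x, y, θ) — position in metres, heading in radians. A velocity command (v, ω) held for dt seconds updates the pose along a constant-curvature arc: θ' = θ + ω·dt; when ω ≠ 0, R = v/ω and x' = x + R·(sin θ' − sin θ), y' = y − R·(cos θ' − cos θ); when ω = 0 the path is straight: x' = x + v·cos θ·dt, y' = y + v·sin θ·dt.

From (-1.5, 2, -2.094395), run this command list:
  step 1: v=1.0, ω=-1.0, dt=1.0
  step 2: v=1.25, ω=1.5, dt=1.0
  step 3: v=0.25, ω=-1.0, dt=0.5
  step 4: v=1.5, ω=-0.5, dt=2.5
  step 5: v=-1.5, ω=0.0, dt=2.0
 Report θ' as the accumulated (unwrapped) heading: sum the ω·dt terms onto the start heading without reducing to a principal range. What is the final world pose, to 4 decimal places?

(-3.4099, -1.4735, -3.3444)

step 1: θ'=-3.0944 (R=-1.0000) → pose (-2.3188, 1.5011, -3.0944)
step 2: θ'=-1.5944 (R=0.8333) → pose (-3.1126, 0.6884, -1.5944)
step 3: θ'=-2.0944 (R=-0.2500) → pose (-3.1461, 0.5693, -2.0944)
step 4: θ'=-3.3444 (R=-3.0000) → pose (-6.3484, -0.8692, -3.3444)
step 5: θ'=-3.3444 (straight) → pose (-3.4099, -1.4735, -3.3444)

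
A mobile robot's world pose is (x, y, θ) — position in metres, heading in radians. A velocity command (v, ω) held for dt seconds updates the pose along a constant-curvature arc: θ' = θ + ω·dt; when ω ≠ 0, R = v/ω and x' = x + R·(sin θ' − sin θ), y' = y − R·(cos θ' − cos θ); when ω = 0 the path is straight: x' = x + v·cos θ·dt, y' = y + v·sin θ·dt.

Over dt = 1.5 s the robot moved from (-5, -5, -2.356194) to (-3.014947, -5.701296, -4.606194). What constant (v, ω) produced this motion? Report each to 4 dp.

v = -1.7500, ω = -1.5000

Δθ = -4.606194 − -2.356194 = -2.250000
ω = Δθ/dt = -2.250000/1.5 = -1.5000
R = Δx/(sin θ' − sin θ) = 1.1667
v = R·ω = 1.1667·-1.5000 = -1.7500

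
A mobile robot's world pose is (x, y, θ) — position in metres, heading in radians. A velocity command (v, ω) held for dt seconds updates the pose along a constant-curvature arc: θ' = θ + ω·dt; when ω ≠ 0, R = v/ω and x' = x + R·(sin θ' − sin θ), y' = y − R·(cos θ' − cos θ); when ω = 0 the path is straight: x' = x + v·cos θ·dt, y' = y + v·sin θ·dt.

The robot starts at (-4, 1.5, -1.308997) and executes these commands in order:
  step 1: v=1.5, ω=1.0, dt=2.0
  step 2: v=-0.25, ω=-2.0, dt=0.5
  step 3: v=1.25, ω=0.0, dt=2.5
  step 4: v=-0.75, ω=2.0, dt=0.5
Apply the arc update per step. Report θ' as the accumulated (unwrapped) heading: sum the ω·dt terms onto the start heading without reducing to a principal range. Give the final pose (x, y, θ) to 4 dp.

(0.9111, -0.3090, 0.6910)

step 1: θ'=0.6910 (R=1.5000) → pose (-1.5951, 0.7323, 0.6910)
step 2: θ'=-0.3090 (R=0.1250) → pose (-1.7128, 0.7096, -0.3090)
step 3: θ'=-0.3090 (straight) → pose (1.2642, -0.2408, -0.3090)
step 4: θ'=0.6910 (R=-0.3750) → pose (0.9111, -0.3090, 0.6910)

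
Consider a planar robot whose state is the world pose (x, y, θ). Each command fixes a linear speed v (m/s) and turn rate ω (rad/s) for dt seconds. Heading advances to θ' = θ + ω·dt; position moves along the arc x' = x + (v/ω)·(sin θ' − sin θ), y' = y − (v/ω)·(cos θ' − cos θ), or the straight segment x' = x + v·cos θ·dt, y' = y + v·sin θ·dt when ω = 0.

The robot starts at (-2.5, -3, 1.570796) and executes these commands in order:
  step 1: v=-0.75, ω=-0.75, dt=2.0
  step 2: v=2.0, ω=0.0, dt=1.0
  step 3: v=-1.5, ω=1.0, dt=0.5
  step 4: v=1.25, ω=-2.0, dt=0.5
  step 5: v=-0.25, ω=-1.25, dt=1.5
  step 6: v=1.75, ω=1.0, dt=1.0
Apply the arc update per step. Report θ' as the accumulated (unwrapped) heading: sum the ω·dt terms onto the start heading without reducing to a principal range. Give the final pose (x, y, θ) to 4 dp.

(-1.9943, -5.3644, -1.3042)

step 1: θ'=0.0708 (R=1.0000) → pose (-3.4293, -3.9975, 0.0708)
step 2: θ'=0.0708 (straight) → pose (-1.4343, -3.8560, 0.0708)
step 3: θ'=0.5708 (R=-1.5000) → pose (-2.1386, -4.0901, 0.5708)
step 4: θ'=-0.4292 (R=-0.6250) → pose (-1.5408, -4.0477, -0.4292)
step 5: θ'=-2.3042 (R=0.2000) → pose (-1.6062, -3.7319, -2.3042)
step 6: θ'=-1.3042 (R=1.7500) → pose (-1.9943, -5.3644, -1.3042)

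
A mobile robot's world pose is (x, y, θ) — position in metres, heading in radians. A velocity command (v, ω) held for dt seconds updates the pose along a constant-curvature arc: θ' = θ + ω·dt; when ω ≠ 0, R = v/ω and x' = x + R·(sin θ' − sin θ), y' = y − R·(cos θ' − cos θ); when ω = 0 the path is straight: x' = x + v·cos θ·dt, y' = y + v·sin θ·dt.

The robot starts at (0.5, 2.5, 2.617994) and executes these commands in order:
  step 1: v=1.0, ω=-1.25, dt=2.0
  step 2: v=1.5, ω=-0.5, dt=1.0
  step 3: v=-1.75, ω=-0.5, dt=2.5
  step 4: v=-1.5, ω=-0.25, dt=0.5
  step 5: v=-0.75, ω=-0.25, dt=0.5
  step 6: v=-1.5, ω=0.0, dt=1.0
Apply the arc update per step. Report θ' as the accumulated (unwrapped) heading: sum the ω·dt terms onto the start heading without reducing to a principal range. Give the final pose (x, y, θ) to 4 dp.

(0.7327, 9.7886, -1.8820)

step 1: θ'=0.1180 (R=-0.8000) → pose (0.8058, 3.9873, 0.1180)
step 2: θ'=-0.3820 (R=-3.0000) → pose (2.2773, 3.7919, -0.3820)
step 3: θ'=-1.6320 (R=3.5000) → pose (0.0886, 7.2537, -1.6320)
step 4: θ'=-1.7570 (R=6.0000) → pose (0.1811, 7.9975, -1.7570)
step 5: θ'=-1.8820 (R=3.0000) → pose (0.2734, 8.3607, -1.8820)
step 6: θ'=-1.8820 (straight) → pose (0.7327, 9.7886, -1.8820)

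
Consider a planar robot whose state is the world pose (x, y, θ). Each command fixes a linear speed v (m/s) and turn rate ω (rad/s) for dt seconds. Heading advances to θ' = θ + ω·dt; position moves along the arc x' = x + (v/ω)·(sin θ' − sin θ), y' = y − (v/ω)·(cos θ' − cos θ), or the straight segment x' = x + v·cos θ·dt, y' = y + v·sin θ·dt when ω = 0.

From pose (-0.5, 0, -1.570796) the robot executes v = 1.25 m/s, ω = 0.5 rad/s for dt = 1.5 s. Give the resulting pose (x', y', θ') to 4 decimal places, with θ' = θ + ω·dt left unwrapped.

(0.1708, -1.7041, -0.8208)

θ' = -1.5708 + 0.5·1.5 = -0.8208
R = v/ω = 1.25/0.5 = 2.5000
x' = -0.5 + 2.5000·(sin -0.8208 − sin -1.5708) = 0.1708
y' = 0 − 2.5000·(cos -0.8208 − cos -1.5708) = -1.7041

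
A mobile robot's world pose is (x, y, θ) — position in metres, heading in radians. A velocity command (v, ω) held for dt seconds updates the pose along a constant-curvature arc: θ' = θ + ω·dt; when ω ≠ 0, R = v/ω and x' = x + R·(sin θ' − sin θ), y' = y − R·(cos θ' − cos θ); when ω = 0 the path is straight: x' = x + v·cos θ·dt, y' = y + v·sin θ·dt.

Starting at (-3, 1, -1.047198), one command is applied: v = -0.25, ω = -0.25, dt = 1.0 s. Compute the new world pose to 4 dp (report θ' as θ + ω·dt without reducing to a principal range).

(-3.0968, 1.2298, -1.2972)

θ' = -1.0472 + -0.25·1.0 = -1.2972
R = v/ω = -0.25/-0.25 = 1.0000
x' = -3 + 1.0000·(sin -1.2972 − sin -1.0472) = -3.0968
y' = 1 − 1.0000·(cos -1.2972 − cos -1.0472) = 1.2298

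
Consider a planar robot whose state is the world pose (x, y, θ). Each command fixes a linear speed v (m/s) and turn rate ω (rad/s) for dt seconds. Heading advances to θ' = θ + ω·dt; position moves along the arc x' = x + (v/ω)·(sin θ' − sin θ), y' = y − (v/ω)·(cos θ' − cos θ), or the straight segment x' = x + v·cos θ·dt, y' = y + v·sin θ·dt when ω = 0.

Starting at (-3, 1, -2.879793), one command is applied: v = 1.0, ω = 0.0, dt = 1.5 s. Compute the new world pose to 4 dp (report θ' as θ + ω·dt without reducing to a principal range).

(-4.4489, 0.6118, -2.8798)

θ' = -2.8798 + 0.0·1.5 = -2.8798
ω = 0 → straight: x' = -3 + 1.0·cos(-2.8798)·1.5 = -4.4489
y' = 1 + 1.0·sin(-2.8798)·1.5 = 0.6118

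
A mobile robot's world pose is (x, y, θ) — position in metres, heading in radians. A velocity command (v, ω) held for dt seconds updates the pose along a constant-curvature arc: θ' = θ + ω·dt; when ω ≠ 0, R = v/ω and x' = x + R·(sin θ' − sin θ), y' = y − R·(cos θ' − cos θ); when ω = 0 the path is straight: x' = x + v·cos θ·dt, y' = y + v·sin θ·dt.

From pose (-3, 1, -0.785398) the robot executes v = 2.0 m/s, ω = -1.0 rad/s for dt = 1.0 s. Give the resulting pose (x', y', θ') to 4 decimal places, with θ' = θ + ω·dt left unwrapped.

(-2.4601, -0.8401, -1.7854)

θ' = -0.7854 + -1.0·1.0 = -1.7854
R = v/ω = 2.0/-1.0 = -2.0000
x' = -3 + -2.0000·(sin -1.7854 − sin -0.7854) = -2.4601
y' = 1 − -2.0000·(cos -1.7854 − cos -0.7854) = -0.8401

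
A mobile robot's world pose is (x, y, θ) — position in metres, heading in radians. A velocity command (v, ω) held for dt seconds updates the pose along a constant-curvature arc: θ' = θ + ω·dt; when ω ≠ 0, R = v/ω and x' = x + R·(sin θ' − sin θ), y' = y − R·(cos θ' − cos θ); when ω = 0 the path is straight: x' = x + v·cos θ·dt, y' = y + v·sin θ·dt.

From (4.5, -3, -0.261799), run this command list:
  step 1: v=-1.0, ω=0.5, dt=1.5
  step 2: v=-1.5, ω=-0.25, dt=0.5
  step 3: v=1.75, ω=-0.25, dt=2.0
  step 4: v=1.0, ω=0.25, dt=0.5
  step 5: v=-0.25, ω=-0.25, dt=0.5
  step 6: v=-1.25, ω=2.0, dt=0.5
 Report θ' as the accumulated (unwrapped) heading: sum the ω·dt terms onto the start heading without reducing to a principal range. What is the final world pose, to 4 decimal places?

step 1: θ'=0.4882 (R=-2.0000) → pose (3.0443, -3.1655, 0.4882)
step 2: θ'=0.3632 (R=6.0000) → pose (2.3617, -3.4750, 0.3632)
step 3: θ'=-0.1368 (R=-7.0000) → pose (5.8032, -3.0838, -0.1368)
step 4: θ'=-0.0118 (R=4.0000) → pose (6.3015, -3.1209, -0.0118)
step 5: θ'=-0.1368 (R=1.0000) → pose (6.1769, -3.1116, -0.1368)
step 6: θ'=0.8632 (R=-0.6250) → pose (5.6167, -3.3245, 0.8632)

(5.6167, -3.3245, 0.8632)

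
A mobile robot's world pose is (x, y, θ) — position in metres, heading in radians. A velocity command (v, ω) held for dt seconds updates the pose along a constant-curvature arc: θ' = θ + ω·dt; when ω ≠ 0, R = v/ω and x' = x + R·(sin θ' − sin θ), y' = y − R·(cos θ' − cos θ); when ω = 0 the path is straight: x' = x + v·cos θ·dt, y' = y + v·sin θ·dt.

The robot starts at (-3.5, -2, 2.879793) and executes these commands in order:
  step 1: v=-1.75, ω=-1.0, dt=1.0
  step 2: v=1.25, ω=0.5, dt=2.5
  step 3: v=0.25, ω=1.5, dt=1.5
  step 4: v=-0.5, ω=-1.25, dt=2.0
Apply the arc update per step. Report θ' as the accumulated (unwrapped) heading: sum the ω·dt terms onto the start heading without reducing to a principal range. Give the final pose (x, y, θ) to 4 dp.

step 1: θ'=1.8798 (R=1.7500) → pose (-2.2858, -3.1582, 1.8798)
step 2: θ'=3.1298 (R=2.5000) → pose (-4.6379, -1.4186, 3.1298)
step 3: θ'=5.3798 (R=0.1667) → pose (-4.7708, -1.6884, 5.3798)
step 4: θ'=2.8798 (R=0.4000) → pose (-4.3531, -1.0545, 2.8798)

(-4.3531, -1.0545, 2.8798)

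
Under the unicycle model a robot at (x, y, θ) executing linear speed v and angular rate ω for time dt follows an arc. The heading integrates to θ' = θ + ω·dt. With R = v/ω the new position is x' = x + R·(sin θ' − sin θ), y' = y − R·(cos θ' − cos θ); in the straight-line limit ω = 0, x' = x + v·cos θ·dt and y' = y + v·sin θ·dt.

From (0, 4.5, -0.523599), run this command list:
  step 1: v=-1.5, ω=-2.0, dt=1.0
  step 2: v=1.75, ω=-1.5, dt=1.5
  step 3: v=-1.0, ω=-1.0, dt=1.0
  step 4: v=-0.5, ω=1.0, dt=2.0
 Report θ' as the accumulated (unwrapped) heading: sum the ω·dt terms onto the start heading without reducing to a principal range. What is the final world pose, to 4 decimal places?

step 1: θ'=-2.5236 (R=0.7500) → pose (-0.0596, 5.7608, -2.5236)
step 2: θ'=-4.7736 (R=-1.1667) → pose (-1.9000, 6.7831, -4.7736)
step 3: θ'=-5.7736 (R=1.0000) → pose (-2.4103, 5.9713, -5.7736)
step 4: θ'=-3.7736 (R=-0.5000) → pose (-2.4618, 5.1314, -3.7736)

(-2.4618, 5.1314, -3.7736)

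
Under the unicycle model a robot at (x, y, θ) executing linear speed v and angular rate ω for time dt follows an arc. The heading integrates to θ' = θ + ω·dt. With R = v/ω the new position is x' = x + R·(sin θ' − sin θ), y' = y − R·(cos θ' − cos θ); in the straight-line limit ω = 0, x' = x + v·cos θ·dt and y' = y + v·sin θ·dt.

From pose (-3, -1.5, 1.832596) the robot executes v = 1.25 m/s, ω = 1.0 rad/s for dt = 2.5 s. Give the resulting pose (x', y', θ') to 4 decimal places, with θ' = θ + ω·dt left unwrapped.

θ' = 1.8326 + 1.0·2.5 = 4.3326
R = v/ω = 1.25/1.0 = 1.2500
x' = -3 + 1.2500·(sin 4.3326 − sin 1.8326) = -5.3683
y' = -1.5 − 1.2500·(cos 4.3326 − cos 1.8326) = -1.3601

(-5.3683, -1.3601, 4.3326)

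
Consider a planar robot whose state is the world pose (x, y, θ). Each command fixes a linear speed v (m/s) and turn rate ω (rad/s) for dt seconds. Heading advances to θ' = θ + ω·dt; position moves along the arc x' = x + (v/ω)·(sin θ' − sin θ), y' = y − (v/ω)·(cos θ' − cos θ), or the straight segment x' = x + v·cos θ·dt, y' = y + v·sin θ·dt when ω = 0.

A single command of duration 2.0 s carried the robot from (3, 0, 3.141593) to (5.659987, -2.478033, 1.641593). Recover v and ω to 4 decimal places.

v = -2.0000, ω = -0.7500

Δθ = 1.641593 − 3.141593 = -1.500000
ω = Δθ/dt = -1.500000/2.0 = -0.7500
R = Δx/(sin θ' − sin θ) = 2.6667
v = R·ω = 2.6667·-0.7500 = -2.0000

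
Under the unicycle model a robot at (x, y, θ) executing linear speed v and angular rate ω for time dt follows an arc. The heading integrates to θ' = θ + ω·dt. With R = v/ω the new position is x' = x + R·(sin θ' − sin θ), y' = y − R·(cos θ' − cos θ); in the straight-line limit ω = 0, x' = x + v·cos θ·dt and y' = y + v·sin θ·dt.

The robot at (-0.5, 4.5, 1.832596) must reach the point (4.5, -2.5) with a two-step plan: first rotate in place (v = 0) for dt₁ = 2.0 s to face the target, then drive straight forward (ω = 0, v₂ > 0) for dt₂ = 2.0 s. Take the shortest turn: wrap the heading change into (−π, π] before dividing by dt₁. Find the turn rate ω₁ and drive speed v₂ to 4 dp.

heading to target = atan2(-2.5−4.5, 4.5−-0.5) = -0.9505
Δθ = wrap(-0.9505 − 1.8326) = -2.7831; ω₁ = Δθ/dt₁ = -1.3916
distance = √((4.5−-0.5)² + (-2.5−4.5)²) = 8.6023; v₂ = distance/dt₂ = 4.3012

ω₁ = -1.3916, v₂ = 4.3012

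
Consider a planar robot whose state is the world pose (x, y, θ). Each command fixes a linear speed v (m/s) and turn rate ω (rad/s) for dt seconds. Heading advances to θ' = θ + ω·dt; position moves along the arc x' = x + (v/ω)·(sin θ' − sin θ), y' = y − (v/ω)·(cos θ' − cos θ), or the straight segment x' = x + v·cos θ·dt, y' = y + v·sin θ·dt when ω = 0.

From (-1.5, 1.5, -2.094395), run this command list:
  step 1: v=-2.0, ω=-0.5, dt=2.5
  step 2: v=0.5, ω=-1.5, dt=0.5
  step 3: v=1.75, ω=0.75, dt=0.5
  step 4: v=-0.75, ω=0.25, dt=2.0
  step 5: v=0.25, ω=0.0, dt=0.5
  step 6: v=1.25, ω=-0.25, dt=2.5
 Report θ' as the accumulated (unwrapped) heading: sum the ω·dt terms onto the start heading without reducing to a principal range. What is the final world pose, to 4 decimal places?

step 1: θ'=-3.3444 (R=4.0000) → pose (2.7698, 3.4180, -3.3444)
step 2: θ'=-4.0944 (R=-0.3333) → pose (2.5652, 3.5514, -4.0944)
step 3: θ'=-3.7194 (R=2.3333) → pose (1.9379, 4.1540, -3.7194)
step 4: θ'=-3.2194 (R=-3.0000) → pose (3.3433, 3.6761, -3.2194)
step 5: θ'=-3.2194 (straight) → pose (3.2186, 3.6858, -3.2194)
step 6: θ'=-3.8444 (R=-5.0000) → pose (0.3755, 4.8555, -3.8444)

(0.3755, 4.8555, -3.8444)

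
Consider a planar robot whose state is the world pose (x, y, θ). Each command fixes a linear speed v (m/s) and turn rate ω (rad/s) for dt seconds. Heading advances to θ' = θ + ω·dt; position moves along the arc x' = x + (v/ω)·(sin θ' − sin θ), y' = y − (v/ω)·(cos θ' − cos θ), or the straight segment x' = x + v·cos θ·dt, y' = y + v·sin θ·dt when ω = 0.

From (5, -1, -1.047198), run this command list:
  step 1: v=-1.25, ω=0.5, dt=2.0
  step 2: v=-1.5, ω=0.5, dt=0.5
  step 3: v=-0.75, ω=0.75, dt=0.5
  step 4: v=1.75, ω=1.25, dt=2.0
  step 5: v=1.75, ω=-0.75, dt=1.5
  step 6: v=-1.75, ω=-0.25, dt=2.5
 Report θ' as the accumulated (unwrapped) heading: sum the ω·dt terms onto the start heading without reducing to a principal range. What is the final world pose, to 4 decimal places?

(-0.5306, -0.2179, 1.3278)

step 1: θ'=-0.0472 (R=-2.5000) → pose (2.9529, 0.2472, -0.0472)
step 2: θ'=0.2028 (R=-3.0000) → pose (2.2071, 0.1891, 0.2028)
step 3: θ'=0.5778 (R=-1.0000) → pose (1.8623, 0.0472, 0.5778)
step 4: θ'=3.0778 (R=1.4000) → pose (1.1869, 2.6171, 3.0778)
step 5: θ'=1.9528 (R=-2.3333) → pose (-0.8295, 4.0759, 1.9528)
step 6: θ'=1.3278 (R=7.0000) → pose (-0.5306, -0.2179, 1.3278)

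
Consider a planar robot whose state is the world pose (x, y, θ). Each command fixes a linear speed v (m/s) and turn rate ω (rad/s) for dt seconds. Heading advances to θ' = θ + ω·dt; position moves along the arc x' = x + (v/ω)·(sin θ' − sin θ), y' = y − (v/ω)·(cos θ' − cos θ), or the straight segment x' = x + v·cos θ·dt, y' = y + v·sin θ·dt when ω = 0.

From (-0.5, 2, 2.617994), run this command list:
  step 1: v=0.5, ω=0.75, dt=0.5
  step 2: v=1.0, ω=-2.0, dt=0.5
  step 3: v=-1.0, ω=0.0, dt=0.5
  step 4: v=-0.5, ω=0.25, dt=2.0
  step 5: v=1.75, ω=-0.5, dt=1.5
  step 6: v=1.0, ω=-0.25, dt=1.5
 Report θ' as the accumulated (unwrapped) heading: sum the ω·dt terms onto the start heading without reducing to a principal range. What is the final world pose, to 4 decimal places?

step 1: θ'=2.9930 (R=0.6667) → pose (-0.7346, 2.0820, 2.9930)
step 2: θ'=1.9930 (R=-0.5000) → pose (-1.1167, 2.3716, 1.9930)
step 3: θ'=1.9930 (straight) → pose (-0.9118, 1.9155, 1.9930)
step 4: θ'=2.4930 (R=-2.0000) → pose (-0.2956, 1.1412, 2.4930)
step 5: θ'=1.7430 (R=-3.5000) → pose (-1.6296, 3.3307, 1.7430)
step 6: θ'=1.3680 (R=-4.0000) → pose (-1.6067, 4.8217, 1.3680)

(-1.6067, 4.8217, 1.3680)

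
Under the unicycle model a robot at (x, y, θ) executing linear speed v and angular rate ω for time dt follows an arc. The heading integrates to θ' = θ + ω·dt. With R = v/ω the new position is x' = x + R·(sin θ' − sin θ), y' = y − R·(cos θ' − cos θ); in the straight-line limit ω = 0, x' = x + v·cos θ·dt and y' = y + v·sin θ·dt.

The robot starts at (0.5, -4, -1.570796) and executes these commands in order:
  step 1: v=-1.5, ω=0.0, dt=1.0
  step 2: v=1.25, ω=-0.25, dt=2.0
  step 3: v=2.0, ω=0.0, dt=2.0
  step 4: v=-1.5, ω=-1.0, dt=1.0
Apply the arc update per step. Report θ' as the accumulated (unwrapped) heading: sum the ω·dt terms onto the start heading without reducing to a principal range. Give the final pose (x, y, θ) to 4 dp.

(-0.8195, -7.6304, -3.0708)

step 1: θ'=-1.5708 (straight) → pose (0.5000, -2.5000, -1.5708)
step 2: θ'=-2.0708 (R=-5.0000) → pose (-0.1121, -4.8971, -2.0708)
step 3: θ'=-2.0708 (straight) → pose (-2.0298, -8.4075, -2.0708)
step 4: θ'=-3.0708 (R=1.5000) → pose (-0.8195, -7.6304, -3.0708)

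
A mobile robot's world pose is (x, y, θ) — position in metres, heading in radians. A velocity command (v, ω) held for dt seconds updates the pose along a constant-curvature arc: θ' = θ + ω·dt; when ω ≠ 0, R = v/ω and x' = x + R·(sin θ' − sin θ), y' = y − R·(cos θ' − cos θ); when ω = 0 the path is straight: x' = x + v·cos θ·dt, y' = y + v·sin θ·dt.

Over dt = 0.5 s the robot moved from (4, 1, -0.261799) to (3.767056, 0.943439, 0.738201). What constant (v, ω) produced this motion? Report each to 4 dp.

Δθ = 0.738201 − -0.261799 = 1.000000
ω = Δθ/dt = 1.000000/0.5 = 2.0000
R = Δx/(sin θ' − sin θ) = -0.2500
v = R·ω = -0.2500·2.0000 = -0.5000

v = -0.5000, ω = 2.0000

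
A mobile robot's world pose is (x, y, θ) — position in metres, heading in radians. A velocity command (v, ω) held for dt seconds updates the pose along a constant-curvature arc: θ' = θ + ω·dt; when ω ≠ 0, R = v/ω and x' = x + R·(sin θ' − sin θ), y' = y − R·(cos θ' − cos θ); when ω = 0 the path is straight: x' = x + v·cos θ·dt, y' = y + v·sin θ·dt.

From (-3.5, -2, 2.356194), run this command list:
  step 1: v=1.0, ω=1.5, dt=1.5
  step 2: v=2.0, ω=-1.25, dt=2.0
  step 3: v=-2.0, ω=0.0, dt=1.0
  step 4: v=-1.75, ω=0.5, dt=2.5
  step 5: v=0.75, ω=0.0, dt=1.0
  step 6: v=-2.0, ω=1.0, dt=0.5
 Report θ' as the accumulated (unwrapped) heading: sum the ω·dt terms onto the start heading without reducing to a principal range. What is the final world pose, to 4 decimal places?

step 1: θ'=4.6062 (R=0.6667) → pose (-4.6343, -2.4007, 4.6062)
step 2: θ'=2.1062 (R=-1.6000) → pose (-7.6014, -3.0474, 2.1062)
step 3: θ'=2.1062 (straight) → pose (-6.5810, -4.7676, 2.1062)
step 4: θ'=3.3562 (R=-3.5000) → pose (-2.8255, -6.4016, 3.3562)
step 5: θ'=3.3562 (straight) → pose (-3.5583, -6.5614, 3.3562)
step 6: θ'=3.8562 (R=-2.0000) → pose (-2.6735, -6.1180, 3.8562)

(-2.6735, -6.1180, 3.8562)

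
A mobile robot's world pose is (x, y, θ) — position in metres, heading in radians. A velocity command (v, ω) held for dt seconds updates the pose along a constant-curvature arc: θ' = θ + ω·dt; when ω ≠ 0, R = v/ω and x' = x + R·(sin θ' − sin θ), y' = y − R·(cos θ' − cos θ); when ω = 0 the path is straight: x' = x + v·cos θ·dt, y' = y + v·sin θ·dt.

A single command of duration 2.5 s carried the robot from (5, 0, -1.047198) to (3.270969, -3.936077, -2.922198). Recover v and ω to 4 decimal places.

v = 2.0000, ω = -0.7500

Δθ = -2.922198 − -1.047198 = -1.875000
ω = Δθ/dt = -1.875000/2.5 = -0.7500
R = −Δy/(cos θ' − cos θ) = -2.6667
v = R·ω = -2.6667·-0.7500 = 2.0000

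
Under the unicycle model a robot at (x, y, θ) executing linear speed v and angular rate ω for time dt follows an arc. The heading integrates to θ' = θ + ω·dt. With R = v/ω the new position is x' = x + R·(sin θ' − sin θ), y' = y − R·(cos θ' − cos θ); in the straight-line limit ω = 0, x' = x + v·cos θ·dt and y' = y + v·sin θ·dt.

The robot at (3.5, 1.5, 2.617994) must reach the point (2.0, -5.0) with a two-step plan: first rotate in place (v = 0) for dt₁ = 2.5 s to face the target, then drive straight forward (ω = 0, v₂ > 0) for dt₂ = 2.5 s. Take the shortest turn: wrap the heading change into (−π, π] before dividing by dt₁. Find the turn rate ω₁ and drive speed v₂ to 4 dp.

ω₁ = 0.7470, v₂ = 2.6683

heading to target = atan2(-5−1.5, 2−3.5) = -1.7976
Δθ = wrap(-1.7976 − 2.6180) = 1.8676; ω₁ = Δθ/dt₁ = 0.7470
distance = √((2−3.5)² + (-5−1.5)²) = 6.6708; v₂ = distance/dt₂ = 2.6683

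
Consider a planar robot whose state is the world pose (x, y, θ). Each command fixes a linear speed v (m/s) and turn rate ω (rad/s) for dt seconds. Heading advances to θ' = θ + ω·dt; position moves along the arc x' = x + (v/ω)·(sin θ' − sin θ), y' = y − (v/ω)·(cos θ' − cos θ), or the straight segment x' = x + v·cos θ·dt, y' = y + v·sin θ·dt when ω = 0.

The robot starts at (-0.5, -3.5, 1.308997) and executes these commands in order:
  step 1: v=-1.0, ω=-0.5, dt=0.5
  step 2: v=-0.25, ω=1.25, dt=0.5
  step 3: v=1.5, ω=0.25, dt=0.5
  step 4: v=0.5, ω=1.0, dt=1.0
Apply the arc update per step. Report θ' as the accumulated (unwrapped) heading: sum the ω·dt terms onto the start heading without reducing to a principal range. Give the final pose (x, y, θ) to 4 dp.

(-1.1661, -2.9898, 2.8090)

step 1: θ'=1.0590 (R=2.0000) → pose (-0.6881, -3.9619, 1.0590)
step 2: θ'=1.6840 (R=-0.2000) → pose (-0.7125, -4.0824, 1.6840)
step 3: θ'=1.8090 (R=6.0000) → pose (-0.8435, -3.3444, 1.8090)
step 4: θ'=2.8090 (R=0.5000) → pose (-1.1661, -2.9898, 2.8090)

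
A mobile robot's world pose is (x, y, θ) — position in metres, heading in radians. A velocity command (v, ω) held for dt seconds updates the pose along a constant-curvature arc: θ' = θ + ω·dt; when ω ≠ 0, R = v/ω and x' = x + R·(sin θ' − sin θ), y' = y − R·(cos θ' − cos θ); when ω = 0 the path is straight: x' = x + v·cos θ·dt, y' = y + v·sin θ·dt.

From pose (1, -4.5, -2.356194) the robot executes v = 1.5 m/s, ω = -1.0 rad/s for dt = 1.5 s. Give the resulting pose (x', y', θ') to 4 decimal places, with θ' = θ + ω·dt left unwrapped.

θ' = -2.3562 + -1.0·1.5 = -3.8562
R = v/ω = 1.5/-1.0 = -1.5000
x' = 1 + -1.5000·(sin -3.8562 − sin -2.3562) = -1.0436
y' = -4.5 − -1.5000·(cos -3.8562 − cos -2.3562) = -4.5724

(-1.0436, -4.5724, -3.8562)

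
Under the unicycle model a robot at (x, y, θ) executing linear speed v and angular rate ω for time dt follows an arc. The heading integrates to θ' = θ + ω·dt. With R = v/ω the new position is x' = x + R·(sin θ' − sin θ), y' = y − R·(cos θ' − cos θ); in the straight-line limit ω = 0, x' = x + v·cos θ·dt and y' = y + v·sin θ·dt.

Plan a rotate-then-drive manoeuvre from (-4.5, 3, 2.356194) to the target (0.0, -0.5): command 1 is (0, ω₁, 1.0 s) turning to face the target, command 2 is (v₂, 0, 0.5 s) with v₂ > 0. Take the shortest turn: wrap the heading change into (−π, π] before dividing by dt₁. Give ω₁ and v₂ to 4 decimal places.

ω₁ = -3.0172, v₂ = 11.4018

heading to target = atan2(-0.5−3, 0−-4.5) = -0.6610
Δθ = wrap(-0.6610 − 2.3562) = -3.0172; ω₁ = Δθ/dt₁ = -3.0172
distance = √((0−-4.5)² + (-0.5−3)²) = 5.7009; v₂ = distance/dt₂ = 11.4018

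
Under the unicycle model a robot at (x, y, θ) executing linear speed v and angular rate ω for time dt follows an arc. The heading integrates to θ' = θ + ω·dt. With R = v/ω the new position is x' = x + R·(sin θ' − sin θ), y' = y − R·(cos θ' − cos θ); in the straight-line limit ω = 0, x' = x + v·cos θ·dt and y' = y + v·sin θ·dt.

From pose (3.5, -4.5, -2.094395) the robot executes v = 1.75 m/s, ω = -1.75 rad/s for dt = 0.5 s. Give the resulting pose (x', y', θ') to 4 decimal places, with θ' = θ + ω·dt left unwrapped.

θ' = -2.0944 + -1.75·0.5 = -2.9694
R = v/ω = 1.75/-1.75 = -1.0000
x' = 3.5 + -1.0000·(sin -2.9694 − sin -2.0944) = 2.8053
y' = -4.5 − -1.0000·(cos -2.9694 − cos -2.0944) = -4.9852

(2.8053, -4.9852, -2.9694)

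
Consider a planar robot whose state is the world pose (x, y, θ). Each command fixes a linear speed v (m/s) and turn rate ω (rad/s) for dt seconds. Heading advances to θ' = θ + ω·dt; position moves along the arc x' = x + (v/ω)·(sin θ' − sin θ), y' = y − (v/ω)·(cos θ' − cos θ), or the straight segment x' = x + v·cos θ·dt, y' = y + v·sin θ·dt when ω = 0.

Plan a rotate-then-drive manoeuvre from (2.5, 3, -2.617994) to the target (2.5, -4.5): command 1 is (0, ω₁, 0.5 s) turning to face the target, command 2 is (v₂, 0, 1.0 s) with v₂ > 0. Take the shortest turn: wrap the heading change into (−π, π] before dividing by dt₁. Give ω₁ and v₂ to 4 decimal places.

ω₁ = 2.0944, v₂ = 7.5000

heading to target = atan2(-4.5−3, 2.5−2.5) = -1.5708
Δθ = wrap(-1.5708 − -2.6180) = 1.0472; ω₁ = Δθ/dt₁ = 2.0944
distance = √((2.5−2.5)² + (-4.5−3)²) = 7.5000; v₂ = distance/dt₂ = 7.5000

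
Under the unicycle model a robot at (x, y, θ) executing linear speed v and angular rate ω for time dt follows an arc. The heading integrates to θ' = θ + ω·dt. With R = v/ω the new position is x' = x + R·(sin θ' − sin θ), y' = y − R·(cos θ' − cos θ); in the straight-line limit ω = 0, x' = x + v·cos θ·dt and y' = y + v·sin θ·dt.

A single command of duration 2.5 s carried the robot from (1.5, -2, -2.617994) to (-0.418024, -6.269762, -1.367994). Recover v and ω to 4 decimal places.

v = 2.0000, ω = 0.5000

Δθ = -1.367994 − -2.617994 = 1.250000
ω = Δθ/dt = 1.250000/2.5 = 0.5000
R = −Δy/(cos θ' − cos θ) = 4.0000
v = R·ω = 4.0000·0.5000 = 2.0000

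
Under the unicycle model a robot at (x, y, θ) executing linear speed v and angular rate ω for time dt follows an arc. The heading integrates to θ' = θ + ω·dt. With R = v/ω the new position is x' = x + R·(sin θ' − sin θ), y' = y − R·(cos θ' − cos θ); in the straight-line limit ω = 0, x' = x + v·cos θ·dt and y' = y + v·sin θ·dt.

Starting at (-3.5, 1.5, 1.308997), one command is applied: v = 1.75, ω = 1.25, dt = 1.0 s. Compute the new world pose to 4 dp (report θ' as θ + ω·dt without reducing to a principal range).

θ' = 1.3090 + 1.25·1.0 = 2.5590
R = v/ω = 1.75/1.25 = 1.4000
x' = -3.5 + 1.4000·(sin 2.5590 − sin 1.3090) = -4.0820
y' = 1.5 − 1.4000·(cos 2.5590 − cos 1.3090) = 3.0314

(-4.0820, 3.0314, 2.5590)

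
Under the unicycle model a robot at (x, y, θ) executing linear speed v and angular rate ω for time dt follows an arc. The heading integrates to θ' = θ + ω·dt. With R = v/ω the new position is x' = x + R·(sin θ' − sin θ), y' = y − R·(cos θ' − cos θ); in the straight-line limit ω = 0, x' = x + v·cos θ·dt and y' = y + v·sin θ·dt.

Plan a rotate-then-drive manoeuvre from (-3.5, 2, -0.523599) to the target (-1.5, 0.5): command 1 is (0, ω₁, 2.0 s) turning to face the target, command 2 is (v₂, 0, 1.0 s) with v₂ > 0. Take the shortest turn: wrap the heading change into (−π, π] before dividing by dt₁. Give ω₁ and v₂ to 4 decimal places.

ω₁ = -0.0600, v₂ = 2.5000

heading to target = atan2(0.5−2, -1.5−-3.5) = -0.6435
Δθ = wrap(-0.6435 − -0.5236) = -0.1199; ω₁ = Δθ/dt₁ = -0.0600
distance = √((-1.5−-3.5)² + (0.5−2)²) = 2.5000; v₂ = distance/dt₂ = 2.5000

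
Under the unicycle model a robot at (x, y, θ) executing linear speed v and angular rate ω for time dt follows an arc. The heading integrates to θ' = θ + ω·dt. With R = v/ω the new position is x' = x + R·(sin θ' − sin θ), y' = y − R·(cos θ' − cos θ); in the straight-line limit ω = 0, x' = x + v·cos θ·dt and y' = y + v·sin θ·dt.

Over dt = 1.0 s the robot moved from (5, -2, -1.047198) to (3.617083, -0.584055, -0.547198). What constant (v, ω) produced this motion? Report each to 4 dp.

v = -2.0000, ω = 0.5000

Δθ = -0.547198 − -1.047198 = 0.500000
ω = Δθ/dt = 0.500000/1.0 = 0.5000
R = −Δy/(cos θ' − cos θ) = -4.0000
v = R·ω = -4.0000·0.5000 = -2.0000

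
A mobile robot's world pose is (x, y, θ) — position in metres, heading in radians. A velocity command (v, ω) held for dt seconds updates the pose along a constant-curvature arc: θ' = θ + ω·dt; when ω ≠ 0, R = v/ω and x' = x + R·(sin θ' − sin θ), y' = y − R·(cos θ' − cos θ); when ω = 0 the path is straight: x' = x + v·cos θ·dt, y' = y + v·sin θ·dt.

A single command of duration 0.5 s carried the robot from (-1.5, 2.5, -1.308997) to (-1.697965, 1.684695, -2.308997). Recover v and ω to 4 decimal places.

v = 1.7500, ω = -2.0000

Δθ = -2.308997 − -1.308997 = -1.000000
ω = Δθ/dt = -1.000000/0.5 = -2.0000
R = −Δy/(cos θ' − cos θ) = -0.8750
v = R·ω = -0.8750·-2.0000 = 1.7500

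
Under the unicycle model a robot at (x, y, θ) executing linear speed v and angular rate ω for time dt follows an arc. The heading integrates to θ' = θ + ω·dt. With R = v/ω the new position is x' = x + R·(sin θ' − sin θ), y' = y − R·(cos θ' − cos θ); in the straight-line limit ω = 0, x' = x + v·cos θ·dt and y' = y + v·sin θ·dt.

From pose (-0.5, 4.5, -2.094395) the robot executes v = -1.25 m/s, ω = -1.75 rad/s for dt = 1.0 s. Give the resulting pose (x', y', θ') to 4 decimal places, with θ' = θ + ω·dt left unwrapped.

θ' = -2.0944 + -1.75·1.0 = -3.8444
R = v/ω = -1.25/-1.75 = 0.7143
x' = -0.5 + 0.7143·(sin -3.8444 − sin -2.0944) = 0.5803
y' = 4.5 − 0.7143·(cos -3.8444 − cos -2.0944) = 4.6879

(0.5803, 4.6879, -3.8444)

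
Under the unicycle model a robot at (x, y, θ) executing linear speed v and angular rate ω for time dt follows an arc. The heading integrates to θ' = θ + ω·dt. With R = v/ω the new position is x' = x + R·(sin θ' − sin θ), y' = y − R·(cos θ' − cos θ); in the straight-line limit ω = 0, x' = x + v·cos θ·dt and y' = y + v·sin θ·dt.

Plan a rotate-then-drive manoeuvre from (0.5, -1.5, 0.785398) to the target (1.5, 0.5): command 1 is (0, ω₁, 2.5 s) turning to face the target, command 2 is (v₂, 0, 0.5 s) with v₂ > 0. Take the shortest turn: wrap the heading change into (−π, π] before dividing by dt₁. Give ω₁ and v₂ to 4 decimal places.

heading to target = atan2(0.5−-1.5, 1.5−0.5) = 1.1071
Δθ = wrap(1.1071 − 0.7854) = 0.3218; ω₁ = Δθ/dt₁ = 0.1287
distance = √((1.5−0.5)² + (0.5−-1.5)²) = 2.2361; v₂ = distance/dt₂ = 4.4721

ω₁ = 0.1287, v₂ = 4.4721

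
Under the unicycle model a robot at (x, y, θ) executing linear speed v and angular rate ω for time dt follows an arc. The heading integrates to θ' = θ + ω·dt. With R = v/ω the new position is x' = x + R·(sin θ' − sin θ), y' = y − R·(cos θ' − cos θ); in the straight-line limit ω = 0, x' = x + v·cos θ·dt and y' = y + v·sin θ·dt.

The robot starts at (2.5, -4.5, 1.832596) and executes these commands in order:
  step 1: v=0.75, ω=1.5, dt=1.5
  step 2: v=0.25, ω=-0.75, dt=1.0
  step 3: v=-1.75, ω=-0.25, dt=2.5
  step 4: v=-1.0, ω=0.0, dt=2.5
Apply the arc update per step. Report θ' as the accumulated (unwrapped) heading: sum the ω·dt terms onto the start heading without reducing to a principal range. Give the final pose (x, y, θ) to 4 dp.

step 1: θ'=4.0826 (R=0.5000) → pose (1.6130, -4.3349, 4.0826)
step 2: θ'=3.3326 (R=-0.3333) → pose (1.4069, -4.4659, 3.3326)
step 3: θ'=2.7076 (R=7.0000) → pose (5.6793, -4.9875, 2.7076)
step 4: θ'=2.7076 (straight) → pose (7.9475, -6.0388, 2.7076)

(7.9475, -6.0388, 2.7076)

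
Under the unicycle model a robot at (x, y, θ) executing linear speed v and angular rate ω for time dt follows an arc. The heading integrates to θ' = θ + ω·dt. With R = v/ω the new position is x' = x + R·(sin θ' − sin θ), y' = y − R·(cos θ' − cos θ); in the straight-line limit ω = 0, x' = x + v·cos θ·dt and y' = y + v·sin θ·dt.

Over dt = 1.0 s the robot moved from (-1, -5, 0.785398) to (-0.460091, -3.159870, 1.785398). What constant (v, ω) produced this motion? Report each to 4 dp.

Δθ = 1.785398 − 0.785398 = 1.000000
ω = Δθ/dt = 1.000000/1.0 = 1.0000
R = −Δy/(cos θ' − cos θ) = 2.0000
v = R·ω = 2.0000·1.0000 = 2.0000

v = 2.0000, ω = 1.0000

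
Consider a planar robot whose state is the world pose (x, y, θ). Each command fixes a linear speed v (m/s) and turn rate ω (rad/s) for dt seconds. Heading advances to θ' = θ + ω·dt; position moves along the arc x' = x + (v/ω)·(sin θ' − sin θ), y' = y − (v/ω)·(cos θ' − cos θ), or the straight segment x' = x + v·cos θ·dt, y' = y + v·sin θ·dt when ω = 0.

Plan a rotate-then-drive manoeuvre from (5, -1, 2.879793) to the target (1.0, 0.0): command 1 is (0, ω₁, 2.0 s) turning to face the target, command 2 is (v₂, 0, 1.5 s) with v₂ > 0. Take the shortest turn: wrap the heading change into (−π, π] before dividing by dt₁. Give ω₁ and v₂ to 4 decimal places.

ω₁ = 0.0084, v₂ = 2.7487

heading to target = atan2(0−-1, 1−5) = 2.8966
Δθ = wrap(2.8966 − 2.8798) = 0.0168; ω₁ = Δθ/dt₁ = 0.0084
distance = √((1−5)² + (0−-1)²) = 4.1231; v₂ = distance/dt₂ = 2.7487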